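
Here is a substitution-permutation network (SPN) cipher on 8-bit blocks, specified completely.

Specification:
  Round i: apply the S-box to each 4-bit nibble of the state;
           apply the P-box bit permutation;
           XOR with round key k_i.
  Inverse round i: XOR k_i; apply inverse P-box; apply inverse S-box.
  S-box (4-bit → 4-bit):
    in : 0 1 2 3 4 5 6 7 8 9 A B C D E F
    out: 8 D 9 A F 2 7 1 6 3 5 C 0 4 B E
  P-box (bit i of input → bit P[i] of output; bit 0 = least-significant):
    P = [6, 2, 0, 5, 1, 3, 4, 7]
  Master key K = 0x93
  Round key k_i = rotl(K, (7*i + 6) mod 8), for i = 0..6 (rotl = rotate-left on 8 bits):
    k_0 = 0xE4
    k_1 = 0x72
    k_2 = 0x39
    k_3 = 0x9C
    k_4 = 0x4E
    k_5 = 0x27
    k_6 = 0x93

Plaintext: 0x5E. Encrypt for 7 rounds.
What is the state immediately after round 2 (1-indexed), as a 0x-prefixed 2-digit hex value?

0x6F

s_0 = plaintext = 0x5E
s_1 = Round(s_0, k_0) = 0x88
s_2 = Round(s_1, k_1) = 0x6F
s_3 = Round(s_2, k_2) = 0x06
s_4 = Round(s_3, k_3) = 0x59
s_5 = Round(s_4, k_4) = 0x02
s_6 = Round(s_5, k_5) = 0xC7
s_7 = Round(s_6, k_6) = 0xD3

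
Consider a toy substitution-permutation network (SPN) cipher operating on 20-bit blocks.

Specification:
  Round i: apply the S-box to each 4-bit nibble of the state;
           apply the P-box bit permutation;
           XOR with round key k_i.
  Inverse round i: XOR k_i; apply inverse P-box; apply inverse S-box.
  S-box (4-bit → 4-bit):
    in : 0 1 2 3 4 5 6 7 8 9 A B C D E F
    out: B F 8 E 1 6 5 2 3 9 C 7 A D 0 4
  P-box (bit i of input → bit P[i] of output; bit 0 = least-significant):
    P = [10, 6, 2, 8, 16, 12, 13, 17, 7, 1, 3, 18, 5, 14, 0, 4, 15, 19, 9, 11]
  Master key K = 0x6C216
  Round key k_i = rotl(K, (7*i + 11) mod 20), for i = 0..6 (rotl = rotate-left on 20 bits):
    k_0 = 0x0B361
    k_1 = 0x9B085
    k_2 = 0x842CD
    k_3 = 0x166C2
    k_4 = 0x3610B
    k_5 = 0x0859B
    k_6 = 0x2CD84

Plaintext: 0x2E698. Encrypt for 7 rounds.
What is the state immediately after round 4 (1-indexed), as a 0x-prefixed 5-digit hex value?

0x45A63

s_0 = plaintext = 0x2E698
s_1 = Round(s_0, k_0) = 0x3BFA9
s_2 = Round(s_1, k_1) = 0x3DFAC
s_3 = Round(s_2, k_2) = 0x269B4
s_4 = Round(s_3, k_3) = 0x45A63
s_5 = Round(s_4, k_4) = 0x68046
s_6 = Round(s_5, k_5) = 0x5433D
s_7 = Round(s_6, k_6) = 0xCFAAA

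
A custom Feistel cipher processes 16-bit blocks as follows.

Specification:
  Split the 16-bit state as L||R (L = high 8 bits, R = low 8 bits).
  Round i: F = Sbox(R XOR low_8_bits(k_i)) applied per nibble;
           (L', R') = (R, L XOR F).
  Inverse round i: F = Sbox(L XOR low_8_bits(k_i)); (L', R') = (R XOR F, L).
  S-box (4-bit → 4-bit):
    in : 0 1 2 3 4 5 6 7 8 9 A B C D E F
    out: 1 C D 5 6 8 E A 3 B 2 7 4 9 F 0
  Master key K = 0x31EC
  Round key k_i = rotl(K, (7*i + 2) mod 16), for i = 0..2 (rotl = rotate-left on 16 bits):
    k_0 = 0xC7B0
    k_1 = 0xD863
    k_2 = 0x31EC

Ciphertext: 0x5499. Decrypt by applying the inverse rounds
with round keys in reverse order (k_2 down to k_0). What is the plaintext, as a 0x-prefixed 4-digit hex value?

s_0 = ciphertext = 0x5499
s_1 = InvRound(s_0, k_2) = 0xEA54
s_2 = InvRound(s_1, k_1) = 0x6FEA
s_3 = InvRound(s_2, k_0) = 0x7A6F

0x7A6F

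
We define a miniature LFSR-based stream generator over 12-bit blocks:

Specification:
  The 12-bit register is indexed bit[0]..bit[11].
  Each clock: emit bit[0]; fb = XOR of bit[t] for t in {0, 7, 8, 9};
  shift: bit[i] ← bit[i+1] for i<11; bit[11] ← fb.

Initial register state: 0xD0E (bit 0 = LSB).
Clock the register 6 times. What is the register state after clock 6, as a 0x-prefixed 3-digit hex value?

0xDF4

reg_0 = 0xD0E
clock 1: out=0, reg = 0xE87
clock 2: out=1, reg = 0xF43
clock 3: out=1, reg = 0xFA1
clock 4: out=1, reg = 0x7D0
clock 5: out=0, reg = 0xBE8
clock 6: out=0, reg = 0xDF4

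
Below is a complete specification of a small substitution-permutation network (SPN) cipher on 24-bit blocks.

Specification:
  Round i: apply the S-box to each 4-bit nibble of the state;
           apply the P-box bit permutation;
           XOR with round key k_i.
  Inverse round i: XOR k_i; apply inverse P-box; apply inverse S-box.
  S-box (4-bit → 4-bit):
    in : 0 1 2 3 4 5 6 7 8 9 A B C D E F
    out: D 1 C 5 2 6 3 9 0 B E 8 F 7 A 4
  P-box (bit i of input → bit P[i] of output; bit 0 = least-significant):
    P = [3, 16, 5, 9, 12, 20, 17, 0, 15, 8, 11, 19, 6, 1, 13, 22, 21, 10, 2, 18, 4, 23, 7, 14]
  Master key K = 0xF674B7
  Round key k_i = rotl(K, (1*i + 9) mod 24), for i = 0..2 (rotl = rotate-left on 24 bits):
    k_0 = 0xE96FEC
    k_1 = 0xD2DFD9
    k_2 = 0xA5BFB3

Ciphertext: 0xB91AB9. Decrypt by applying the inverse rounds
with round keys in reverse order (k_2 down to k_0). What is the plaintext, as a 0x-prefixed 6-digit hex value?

s_0 = ciphertext = 0xB91AB9
s_1 = InvRound(s_0, k_2) = 0x8E5941
s_2 = InvRound(s_1, k_1) = 0x3EB747
s_3 = InvRound(s_2, k_0) = 0xABE3CD

0xABE3CD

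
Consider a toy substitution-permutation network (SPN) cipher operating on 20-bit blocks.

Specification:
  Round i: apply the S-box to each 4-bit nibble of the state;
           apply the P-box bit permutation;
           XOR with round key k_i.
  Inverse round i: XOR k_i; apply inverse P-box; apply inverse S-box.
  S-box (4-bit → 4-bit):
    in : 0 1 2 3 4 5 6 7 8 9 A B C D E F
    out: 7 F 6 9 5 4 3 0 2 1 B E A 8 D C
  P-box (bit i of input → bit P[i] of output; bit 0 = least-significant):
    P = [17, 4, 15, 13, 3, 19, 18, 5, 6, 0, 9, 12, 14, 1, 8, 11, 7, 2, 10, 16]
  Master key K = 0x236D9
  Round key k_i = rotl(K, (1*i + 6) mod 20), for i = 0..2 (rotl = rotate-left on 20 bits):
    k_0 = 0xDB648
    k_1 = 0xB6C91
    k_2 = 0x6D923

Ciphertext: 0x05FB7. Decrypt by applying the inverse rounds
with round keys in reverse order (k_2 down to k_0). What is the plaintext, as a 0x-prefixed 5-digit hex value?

0x43629

s_0 = ciphertext = 0x05FB7
s_1 = InvRound(s_0, k_2) = 0x07550
s_2 = InvRound(s_1, k_1) = 0x3FA89
s_3 = InvRound(s_2, k_0) = 0x43629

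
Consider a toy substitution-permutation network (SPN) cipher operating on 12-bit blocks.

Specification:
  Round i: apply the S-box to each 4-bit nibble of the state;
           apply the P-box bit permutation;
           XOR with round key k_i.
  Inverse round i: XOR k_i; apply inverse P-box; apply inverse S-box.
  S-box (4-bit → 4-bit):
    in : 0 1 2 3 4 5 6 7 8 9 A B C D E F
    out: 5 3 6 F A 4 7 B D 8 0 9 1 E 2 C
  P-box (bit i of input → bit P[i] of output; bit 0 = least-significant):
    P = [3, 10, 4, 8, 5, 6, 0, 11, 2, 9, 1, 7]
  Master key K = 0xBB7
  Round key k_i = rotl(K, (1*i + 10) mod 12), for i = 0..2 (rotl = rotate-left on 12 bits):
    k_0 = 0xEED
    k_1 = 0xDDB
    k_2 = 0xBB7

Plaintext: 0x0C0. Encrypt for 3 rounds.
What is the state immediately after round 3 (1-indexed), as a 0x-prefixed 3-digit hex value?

s_0 = plaintext = 0x0C0
s_1 = Round(s_0, k_0) = 0xED3
s_2 = Round(s_1, k_1) = 0x282
s_3 = Round(s_2, k_2) = 0x584

0x584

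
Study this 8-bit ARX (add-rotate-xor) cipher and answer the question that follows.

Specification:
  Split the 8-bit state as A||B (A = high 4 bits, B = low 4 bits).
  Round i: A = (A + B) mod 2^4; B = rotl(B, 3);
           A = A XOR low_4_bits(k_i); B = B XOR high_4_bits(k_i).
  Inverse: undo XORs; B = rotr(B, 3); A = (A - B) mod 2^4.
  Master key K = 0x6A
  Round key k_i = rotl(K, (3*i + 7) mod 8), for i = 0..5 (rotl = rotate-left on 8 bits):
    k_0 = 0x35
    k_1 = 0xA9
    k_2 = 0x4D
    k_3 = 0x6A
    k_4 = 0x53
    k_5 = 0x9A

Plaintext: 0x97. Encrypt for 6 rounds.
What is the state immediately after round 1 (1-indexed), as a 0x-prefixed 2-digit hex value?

0x58

s_0 = plaintext = 0x97
s_1 = Round(s_0, k_0) = 0x58
s_2 = Round(s_1, k_1) = 0x4E
s_3 = Round(s_2, k_2) = 0xF3
s_4 = Round(s_3, k_3) = 0x8F
s_5 = Round(s_4, k_4) = 0x4A
s_6 = Round(s_5, k_5) = 0x4C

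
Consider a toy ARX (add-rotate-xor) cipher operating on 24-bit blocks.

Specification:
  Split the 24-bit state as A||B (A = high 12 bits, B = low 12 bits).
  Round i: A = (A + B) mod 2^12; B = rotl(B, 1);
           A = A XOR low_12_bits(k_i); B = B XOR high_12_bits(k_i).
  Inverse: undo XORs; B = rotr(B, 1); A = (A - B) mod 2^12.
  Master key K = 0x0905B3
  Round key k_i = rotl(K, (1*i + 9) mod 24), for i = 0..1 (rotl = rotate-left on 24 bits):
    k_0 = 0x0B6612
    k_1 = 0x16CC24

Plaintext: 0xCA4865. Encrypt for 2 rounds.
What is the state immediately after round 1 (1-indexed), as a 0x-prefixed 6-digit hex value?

0x31B07D

s_0 = plaintext = 0xCA4865
s_1 = Round(s_0, k_0) = 0x31B07D
s_2 = Round(s_1, k_1) = 0xFBC196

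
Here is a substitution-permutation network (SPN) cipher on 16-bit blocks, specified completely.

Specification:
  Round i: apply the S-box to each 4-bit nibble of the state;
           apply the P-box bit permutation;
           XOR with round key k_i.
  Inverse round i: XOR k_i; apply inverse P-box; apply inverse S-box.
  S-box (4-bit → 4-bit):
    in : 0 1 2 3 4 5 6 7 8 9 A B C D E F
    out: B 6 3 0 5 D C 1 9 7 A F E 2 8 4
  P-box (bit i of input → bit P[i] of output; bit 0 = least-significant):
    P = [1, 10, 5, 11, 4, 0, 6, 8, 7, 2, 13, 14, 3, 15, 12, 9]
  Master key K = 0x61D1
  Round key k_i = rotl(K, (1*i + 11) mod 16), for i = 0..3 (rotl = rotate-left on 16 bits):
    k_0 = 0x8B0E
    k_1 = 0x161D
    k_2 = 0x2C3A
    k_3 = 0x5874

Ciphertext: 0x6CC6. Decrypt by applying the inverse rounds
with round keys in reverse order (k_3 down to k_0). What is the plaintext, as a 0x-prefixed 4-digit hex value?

0xC44D

s_0 = ciphertext = 0x6CC6
s_1 = InvRound(s_0, k_3) = 0xF479
s_2 = InvRound(s_1, k_2) = 0x1E18
s_3 = InvRound(s_2, k_1) = 0x3DDE
s_4 = InvRound(s_3, k_0) = 0xC44D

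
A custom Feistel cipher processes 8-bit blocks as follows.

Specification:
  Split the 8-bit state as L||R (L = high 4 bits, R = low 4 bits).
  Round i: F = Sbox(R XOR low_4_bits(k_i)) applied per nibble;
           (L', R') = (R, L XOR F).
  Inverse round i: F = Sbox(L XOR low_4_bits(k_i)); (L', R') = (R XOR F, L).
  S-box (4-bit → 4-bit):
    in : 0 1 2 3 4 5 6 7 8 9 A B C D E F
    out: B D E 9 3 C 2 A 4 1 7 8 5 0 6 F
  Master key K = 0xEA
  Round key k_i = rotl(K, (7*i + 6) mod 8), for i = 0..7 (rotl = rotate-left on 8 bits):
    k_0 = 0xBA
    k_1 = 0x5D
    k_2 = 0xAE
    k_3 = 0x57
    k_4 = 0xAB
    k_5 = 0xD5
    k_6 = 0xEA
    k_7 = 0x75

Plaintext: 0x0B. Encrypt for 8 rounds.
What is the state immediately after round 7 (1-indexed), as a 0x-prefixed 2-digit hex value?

0x15

s_0 = plaintext = 0x0B
s_1 = Round(s_0, k_0) = 0xBD
s_2 = Round(s_1, k_1) = 0xD0
s_3 = Round(s_2, k_2) = 0x0B
s_4 = Round(s_3, k_3) = 0xB5
s_5 = Round(s_4, k_4) = 0x5D
s_6 = Round(s_5, k_5) = 0xD1
s_7 = Round(s_6, k_6) = 0x15
s_8 = Round(s_7, k_7) = 0x5A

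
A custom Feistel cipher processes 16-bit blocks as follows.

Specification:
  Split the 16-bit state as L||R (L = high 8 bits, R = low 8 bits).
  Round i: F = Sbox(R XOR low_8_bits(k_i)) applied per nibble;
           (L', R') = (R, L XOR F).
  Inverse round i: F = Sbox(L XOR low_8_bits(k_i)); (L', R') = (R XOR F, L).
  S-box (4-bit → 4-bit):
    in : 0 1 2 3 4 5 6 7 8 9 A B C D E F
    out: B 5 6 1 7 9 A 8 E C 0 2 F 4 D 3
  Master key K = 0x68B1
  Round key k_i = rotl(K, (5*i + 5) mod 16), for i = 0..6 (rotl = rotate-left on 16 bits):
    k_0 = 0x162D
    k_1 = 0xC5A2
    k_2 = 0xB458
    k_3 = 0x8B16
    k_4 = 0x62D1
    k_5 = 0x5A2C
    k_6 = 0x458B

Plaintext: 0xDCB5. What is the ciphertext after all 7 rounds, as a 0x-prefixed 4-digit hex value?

0xD5F3

s_0 = plaintext = 0xDCB5
s_1 = Round(s_0, k_0) = 0xB512
s_2 = Round(s_1, k_1) = 0x129E
s_3 = Round(s_2, k_2) = 0x9EE8
s_4 = Round(s_3, k_3) = 0xE8A3
s_5 = Round(s_4, k_4) = 0xA36E
s_6 = Round(s_5, k_5) = 0x6ED5
s_7 = Round(s_6, k_6) = 0xD5F3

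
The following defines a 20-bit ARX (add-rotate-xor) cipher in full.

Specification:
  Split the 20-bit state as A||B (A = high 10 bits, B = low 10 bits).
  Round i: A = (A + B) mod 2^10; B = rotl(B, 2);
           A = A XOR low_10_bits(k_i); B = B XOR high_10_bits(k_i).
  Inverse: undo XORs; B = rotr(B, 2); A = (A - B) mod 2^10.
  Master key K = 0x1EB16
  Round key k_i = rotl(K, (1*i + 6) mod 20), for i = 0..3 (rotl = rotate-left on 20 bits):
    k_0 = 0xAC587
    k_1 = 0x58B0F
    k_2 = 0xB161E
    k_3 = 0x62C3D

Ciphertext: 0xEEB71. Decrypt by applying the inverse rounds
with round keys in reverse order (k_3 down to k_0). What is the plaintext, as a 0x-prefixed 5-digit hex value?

s_0 = ciphertext = 0xEEB71
s_1 = InvRound(s_0, k_3) = 0x326BE
s_2 = InvRound(s_1, k_2) = 0xEE71E
s_3 = InvRound(s_2, k_1) = 0x05C9F
s_4 = InvRound(s_3, k_0) = 0xC168B

0xC168B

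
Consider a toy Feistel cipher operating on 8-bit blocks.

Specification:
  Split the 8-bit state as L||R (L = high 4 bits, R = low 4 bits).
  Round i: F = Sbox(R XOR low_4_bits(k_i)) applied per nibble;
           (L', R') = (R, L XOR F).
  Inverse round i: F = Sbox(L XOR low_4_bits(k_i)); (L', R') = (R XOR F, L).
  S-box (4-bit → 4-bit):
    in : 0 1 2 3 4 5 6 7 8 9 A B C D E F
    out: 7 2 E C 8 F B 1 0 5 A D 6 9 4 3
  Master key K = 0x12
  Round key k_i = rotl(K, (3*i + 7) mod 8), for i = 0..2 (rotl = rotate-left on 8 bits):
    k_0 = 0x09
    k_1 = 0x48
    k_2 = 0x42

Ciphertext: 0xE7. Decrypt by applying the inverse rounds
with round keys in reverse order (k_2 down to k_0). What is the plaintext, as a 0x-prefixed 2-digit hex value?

0xFB

s_0 = ciphertext = 0xE7
s_1 = InvRound(s_0, k_2) = 0x1E
s_2 = InvRound(s_1, k_1) = 0xB1
s_3 = InvRound(s_2, k_0) = 0xFB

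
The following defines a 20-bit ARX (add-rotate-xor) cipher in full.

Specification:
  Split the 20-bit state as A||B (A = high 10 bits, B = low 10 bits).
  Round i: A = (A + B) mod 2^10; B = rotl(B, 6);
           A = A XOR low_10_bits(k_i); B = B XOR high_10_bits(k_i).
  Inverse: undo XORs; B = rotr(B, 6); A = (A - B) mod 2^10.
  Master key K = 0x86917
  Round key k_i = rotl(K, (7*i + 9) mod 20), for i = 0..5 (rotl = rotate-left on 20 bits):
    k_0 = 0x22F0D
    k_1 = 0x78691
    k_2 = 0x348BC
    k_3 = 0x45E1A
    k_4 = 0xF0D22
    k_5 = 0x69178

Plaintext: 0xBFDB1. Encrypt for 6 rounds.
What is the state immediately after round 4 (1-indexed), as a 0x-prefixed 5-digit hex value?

0xA6A2B

s_0 = plaintext = 0xBFDB1
s_1 = Round(s_0, k_0) = 0xEF4D0
s_2 = Round(s_1, k_1) = 0x871EC
s_3 = Round(s_2, k_2) = 0x2D3CC
s_4 = Round(s_3, k_3) = 0xA6A2B
s_5 = Round(s_4, k_4) = 0x79D21
s_6 = Round(s_5, k_5) = 0x9C1F6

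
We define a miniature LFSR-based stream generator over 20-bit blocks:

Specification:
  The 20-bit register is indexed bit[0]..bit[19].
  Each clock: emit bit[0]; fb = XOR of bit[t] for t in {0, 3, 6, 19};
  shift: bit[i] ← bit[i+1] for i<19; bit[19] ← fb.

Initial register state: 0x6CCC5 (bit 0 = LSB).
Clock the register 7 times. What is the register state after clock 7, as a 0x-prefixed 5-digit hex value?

0xB4D99

reg_0 = 0x6CCC5
clock 1: out=1, reg = 0x36662
clock 2: out=0, reg = 0x9B331
clock 3: out=1, reg = 0x4D998
clock 4: out=0, reg = 0xA6CCC
clock 5: out=0, reg = 0xD3666
clock 6: out=0, reg = 0x69B33
clock 7: out=1, reg = 0xB4D99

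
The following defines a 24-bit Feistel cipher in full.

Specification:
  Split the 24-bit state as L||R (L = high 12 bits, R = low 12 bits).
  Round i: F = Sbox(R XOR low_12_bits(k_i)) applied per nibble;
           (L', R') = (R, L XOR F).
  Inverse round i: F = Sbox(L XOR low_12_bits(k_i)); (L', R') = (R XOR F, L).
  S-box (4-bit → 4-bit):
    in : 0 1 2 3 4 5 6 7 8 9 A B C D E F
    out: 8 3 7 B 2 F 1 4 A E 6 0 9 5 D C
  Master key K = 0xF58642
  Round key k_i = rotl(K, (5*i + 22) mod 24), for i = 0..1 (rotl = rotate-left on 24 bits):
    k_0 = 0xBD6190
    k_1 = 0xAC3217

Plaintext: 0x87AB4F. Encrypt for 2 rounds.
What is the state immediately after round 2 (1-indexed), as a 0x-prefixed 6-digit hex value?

s_0 = plaintext = 0x87AB4F
s_1 = Round(s_0, k_0) = 0xB4FE26
s_2 = Round(s_1, k_1) = 0xE262FC

0xE262FC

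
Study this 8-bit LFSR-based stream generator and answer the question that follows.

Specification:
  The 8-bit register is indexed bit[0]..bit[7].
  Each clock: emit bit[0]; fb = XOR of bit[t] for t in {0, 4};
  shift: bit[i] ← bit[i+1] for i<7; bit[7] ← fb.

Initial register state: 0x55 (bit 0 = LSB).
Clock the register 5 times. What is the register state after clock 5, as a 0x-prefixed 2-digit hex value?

reg_0 = 0x55
clock 1: out=1, reg = 0x2A
clock 2: out=0, reg = 0x15
clock 3: out=1, reg = 0x0A
clock 4: out=0, reg = 0x05
clock 5: out=1, reg = 0x82

0x82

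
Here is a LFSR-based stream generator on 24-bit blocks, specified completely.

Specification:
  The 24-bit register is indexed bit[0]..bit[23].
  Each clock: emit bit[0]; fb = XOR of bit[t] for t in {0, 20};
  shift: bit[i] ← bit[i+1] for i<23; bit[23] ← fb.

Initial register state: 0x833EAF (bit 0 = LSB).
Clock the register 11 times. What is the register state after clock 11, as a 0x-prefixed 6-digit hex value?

0x7AF067

reg_0 = 0x833EAF
clock 1: out=1, reg = 0xC19F57
clock 2: out=1, reg = 0xE0CFAB
clock 3: out=1, reg = 0xF067D5
clock 4: out=1, reg = 0x7833EA
clock 5: out=0, reg = 0xBC19F5
clock 6: out=1, reg = 0x5E0CFA
clock 7: out=0, reg = 0xAF067D
clock 8: out=1, reg = 0xD7833E
clock 9: out=0, reg = 0xEBC19F
clock 10: out=1, reg = 0xF5E0CF
clock 11: out=1, reg = 0x7AF067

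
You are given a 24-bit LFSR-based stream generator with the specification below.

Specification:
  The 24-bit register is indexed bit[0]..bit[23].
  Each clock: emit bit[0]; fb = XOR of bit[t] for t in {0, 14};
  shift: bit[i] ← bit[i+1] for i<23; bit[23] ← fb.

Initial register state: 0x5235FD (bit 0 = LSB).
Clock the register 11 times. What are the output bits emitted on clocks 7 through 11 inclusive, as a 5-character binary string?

11101

reg_0 = 0x5235FD
clock 1: out=1, reg = 0xA91AFE
clock 2: out=0, reg = 0x548D7F
clock 3: out=1, reg = 0xAA46BF
clock 4: out=1, reg = 0x55235F
clock 5: out=1, reg = 0xAA91AF
clock 6: out=1, reg = 0xD548D7
clock 7: out=1, reg = 0x6AA46B
clock 8: out=1, reg = 0xB55235
clock 9: out=1, reg = 0x5AA91A
clock 10: out=0, reg = 0x2D548D
clock 11: out=1, reg = 0x16AA46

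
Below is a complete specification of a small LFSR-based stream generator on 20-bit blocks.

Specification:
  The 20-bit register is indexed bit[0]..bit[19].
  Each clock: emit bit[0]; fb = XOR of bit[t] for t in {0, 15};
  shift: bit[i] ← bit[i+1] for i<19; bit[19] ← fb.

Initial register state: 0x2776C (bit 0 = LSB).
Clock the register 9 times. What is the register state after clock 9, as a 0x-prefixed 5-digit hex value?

reg_0 = 0x2776C
clock 1: out=0, reg = 0x13BB6
clock 2: out=0, reg = 0x09DDB
clock 3: out=1, reg = 0x04EED
clock 4: out=1, reg = 0x82776
clock 5: out=0, reg = 0x413BB
clock 6: out=1, reg = 0xA09DD
clock 7: out=1, reg = 0xD04EE
clock 8: out=0, reg = 0x68277
clock 9: out=1, reg = 0x3413B

0x3413B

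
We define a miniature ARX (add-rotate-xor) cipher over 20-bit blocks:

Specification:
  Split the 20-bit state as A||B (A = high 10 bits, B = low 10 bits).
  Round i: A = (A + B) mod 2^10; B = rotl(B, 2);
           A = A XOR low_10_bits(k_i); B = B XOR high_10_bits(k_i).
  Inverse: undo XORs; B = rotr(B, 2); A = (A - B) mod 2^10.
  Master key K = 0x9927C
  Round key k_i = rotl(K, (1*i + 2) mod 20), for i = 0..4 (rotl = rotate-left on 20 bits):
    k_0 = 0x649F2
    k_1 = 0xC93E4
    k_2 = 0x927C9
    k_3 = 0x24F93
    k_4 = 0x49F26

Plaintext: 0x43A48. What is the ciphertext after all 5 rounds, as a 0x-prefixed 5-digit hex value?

0xEFAEC

s_0 = plaintext = 0x43A48
s_1 = Round(s_0, k_0) = 0xA90B0
s_2 = Round(s_1, k_1) = 0x2C1E4
s_3 = Round(s_2, k_2) = 0x575D8
s_4 = Round(s_3, k_3) = 0x29BF2
s_5 = Round(s_4, k_4) = 0xEFAEC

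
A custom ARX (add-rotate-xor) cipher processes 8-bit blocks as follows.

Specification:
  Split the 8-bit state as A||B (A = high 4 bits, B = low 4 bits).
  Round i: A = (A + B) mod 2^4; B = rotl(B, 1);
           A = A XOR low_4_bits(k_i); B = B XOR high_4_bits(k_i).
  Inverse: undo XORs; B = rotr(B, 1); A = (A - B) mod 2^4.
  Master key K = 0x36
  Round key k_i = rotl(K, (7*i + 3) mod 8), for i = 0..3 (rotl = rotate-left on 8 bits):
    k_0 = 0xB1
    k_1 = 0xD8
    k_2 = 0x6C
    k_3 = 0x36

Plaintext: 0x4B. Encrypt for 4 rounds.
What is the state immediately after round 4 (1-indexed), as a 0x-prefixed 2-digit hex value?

s_0 = plaintext = 0x4B
s_1 = Round(s_0, k_0) = 0xEC
s_2 = Round(s_1, k_1) = 0x24
s_3 = Round(s_2, k_2) = 0xAE
s_4 = Round(s_3, k_3) = 0xEE

0xEE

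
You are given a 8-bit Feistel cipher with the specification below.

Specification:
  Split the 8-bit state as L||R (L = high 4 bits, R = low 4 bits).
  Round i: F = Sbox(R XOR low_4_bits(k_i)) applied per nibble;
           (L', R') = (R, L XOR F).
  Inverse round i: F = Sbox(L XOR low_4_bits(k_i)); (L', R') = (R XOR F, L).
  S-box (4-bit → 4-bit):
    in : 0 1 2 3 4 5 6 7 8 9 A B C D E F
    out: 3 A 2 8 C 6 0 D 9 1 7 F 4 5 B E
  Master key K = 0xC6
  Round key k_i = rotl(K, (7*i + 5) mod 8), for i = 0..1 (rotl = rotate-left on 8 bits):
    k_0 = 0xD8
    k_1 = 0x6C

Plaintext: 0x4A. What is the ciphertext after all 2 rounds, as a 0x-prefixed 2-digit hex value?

0x6D

s_0 = plaintext = 0x4A
s_1 = Round(s_0, k_0) = 0xA6
s_2 = Round(s_1, k_1) = 0x6D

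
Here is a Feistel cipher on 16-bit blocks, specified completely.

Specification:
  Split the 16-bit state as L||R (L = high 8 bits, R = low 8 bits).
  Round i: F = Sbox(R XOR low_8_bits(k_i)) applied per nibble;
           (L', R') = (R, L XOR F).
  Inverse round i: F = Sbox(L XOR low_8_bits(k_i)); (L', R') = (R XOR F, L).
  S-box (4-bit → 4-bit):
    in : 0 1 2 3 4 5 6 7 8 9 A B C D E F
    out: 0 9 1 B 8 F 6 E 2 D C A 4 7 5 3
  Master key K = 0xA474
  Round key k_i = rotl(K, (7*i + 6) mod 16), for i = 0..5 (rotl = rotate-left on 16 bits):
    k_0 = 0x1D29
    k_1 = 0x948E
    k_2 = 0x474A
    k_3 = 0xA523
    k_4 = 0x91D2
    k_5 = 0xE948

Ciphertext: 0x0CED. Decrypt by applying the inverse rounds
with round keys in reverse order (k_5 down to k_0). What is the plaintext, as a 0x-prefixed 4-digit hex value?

s_0 = ciphertext = 0x0CED
s_1 = InvRound(s_0, k_5) = 0x650C
s_2 = InvRound(s_1, k_4) = 0xA265
s_3 = InvRound(s_2, k_3) = 0x4CA2
s_4 = InvRound(s_3, k_2) = 0xA44C
s_5 = InvRound(s_4, k_1) = 0x50A4
s_6 = InvRound(s_5, k_0) = 0x4950

0x4950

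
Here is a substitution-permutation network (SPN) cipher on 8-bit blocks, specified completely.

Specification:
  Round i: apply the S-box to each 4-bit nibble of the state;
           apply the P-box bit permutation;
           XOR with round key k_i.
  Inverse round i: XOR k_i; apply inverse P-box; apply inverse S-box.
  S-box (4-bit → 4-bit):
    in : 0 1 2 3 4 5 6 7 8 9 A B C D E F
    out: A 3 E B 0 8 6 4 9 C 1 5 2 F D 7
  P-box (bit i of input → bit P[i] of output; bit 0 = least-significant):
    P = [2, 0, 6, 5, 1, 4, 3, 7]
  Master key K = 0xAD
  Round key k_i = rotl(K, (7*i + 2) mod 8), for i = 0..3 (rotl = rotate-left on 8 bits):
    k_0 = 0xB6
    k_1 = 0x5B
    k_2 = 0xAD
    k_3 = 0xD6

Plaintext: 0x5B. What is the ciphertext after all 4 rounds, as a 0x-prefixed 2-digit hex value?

s_0 = plaintext = 0x5B
s_1 = Round(s_0, k_0) = 0x72
s_2 = Round(s_1, k_1) = 0x32
s_3 = Round(s_2, k_2) = 0x5E
s_4 = Round(s_3, k_3) = 0x32

0x32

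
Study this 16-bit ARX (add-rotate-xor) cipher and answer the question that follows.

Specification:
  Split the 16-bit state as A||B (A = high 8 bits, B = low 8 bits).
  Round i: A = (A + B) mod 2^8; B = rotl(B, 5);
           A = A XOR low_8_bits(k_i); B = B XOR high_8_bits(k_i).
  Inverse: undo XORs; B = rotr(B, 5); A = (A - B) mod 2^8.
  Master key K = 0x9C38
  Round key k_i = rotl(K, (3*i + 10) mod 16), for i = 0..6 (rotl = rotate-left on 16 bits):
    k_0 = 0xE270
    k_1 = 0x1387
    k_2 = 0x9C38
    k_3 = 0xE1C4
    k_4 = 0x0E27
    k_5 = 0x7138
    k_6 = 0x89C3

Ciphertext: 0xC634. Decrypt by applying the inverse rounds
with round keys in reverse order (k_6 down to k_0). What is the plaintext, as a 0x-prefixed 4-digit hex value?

s_0 = ciphertext = 0xC634
s_1 = InvRound(s_0, k_6) = 0x18ED
s_2 = InvRound(s_1, k_5) = 0x3CE4
s_3 = InvRound(s_2, k_4) = 0xC457
s_4 = InvRound(s_3, k_3) = 0x4BB5
s_5 = InvRound(s_4, k_2) = 0x2A49
s_6 = InvRound(s_5, k_1) = 0xDBD2
s_7 = InvRound(s_6, k_0) = 0x2A81

0x2A81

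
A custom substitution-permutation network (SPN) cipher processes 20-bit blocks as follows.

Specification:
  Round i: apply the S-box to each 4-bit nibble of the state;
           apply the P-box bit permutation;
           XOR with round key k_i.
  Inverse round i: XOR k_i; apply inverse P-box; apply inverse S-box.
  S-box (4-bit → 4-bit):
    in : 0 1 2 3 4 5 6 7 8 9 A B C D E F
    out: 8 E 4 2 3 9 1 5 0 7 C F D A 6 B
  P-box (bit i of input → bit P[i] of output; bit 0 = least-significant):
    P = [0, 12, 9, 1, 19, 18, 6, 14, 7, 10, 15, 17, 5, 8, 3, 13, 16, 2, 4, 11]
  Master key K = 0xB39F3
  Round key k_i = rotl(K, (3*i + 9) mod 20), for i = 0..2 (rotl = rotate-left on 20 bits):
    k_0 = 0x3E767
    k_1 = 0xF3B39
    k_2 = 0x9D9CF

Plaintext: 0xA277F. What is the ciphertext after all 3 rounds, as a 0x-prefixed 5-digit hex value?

0x39126

s_0 = plaintext = 0xA277F
s_1 = Round(s_0, k_0) = 0xB7FBC
s_2 = Round(s_1, k_1) = 0x075C6
s_3 = Round(s_2, k_2) = 0x39126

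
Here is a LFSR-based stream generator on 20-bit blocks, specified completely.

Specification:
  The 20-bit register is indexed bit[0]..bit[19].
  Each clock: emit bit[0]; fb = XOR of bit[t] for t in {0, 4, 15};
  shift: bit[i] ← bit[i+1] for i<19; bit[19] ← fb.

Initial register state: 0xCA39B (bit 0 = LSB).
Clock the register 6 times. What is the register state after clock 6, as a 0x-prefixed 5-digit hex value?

0x6F28E

reg_0 = 0xCA39B
clock 1: out=1, reg = 0xE51CD
clock 2: out=1, reg = 0xF28E6
clock 3: out=0, reg = 0x79473
clock 4: out=1, reg = 0xBCA39
clock 5: out=1, reg = 0xDE51C
clock 6: out=0, reg = 0x6F28E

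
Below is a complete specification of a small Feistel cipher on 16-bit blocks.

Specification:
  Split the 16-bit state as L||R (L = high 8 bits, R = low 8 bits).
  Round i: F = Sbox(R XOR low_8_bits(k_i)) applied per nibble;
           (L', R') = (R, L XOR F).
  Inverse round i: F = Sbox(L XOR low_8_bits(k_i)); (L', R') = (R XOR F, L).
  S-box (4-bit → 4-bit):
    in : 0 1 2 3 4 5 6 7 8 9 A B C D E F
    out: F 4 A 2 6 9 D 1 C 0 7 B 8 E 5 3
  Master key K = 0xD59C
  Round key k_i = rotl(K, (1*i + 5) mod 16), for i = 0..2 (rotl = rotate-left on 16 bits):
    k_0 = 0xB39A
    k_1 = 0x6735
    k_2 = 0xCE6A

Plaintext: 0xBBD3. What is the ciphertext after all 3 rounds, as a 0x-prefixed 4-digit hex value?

0x8683

s_0 = plaintext = 0xBBD3
s_1 = Round(s_0, k_0) = 0xD3DB
s_2 = Round(s_1, k_1) = 0xDB86
s_3 = Round(s_2, k_2) = 0x8683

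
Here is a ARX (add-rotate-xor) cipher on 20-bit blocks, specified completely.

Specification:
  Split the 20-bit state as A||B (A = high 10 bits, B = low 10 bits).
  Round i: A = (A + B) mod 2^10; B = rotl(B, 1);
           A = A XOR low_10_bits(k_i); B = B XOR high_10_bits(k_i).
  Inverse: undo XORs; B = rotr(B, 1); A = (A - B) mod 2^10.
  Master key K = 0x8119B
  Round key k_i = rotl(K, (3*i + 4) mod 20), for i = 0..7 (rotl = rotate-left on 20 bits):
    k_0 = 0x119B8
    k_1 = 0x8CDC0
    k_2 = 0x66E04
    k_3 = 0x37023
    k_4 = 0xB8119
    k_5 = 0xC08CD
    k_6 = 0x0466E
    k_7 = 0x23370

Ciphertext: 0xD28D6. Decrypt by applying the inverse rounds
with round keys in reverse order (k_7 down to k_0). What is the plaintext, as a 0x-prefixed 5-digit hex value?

s_0 = ciphertext = 0xD28D6
s_1 = InvRound(s_0, k_7) = 0x0342D
s_2 = InvRound(s_1, k_6) = 0x9141E
s_3 = InvRound(s_2, k_5) = 0x3E98E
s_4 = InvRound(s_3, k_4) = 0x0B1B7
s_5 = InvRound(s_4, k_3) = 0x56AB5
s_6 = InvRound(s_5, k_2) = 0x71D97
s_7 = InvRound(s_6, k_1) = 0x8D5D2
s_8 = InvRound(s_7, k_0) = 0xB0CCA

0xB0CCA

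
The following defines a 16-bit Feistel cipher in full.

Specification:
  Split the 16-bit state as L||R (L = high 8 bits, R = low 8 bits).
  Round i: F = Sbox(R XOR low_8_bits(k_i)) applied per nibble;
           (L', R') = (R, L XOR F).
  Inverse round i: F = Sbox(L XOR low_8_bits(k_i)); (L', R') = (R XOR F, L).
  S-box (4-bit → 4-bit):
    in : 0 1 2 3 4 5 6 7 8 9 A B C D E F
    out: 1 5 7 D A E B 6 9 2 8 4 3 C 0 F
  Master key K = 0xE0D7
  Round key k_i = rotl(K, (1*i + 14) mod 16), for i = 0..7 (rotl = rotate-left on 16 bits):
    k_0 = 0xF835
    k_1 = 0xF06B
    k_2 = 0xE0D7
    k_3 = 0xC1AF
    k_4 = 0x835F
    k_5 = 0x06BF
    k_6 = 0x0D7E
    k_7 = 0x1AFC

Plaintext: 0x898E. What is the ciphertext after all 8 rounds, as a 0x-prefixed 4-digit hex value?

0xE8BE

s_0 = plaintext = 0x898E
s_1 = Round(s_0, k_0) = 0x8ECD
s_2 = Round(s_1, k_1) = 0xCD05
s_3 = Round(s_2, k_2) = 0x050A
s_4 = Round(s_3, k_3) = 0x0A8B
s_5 = Round(s_4, k_4) = 0x8BC0
s_6 = Round(s_5, k_5) = 0xC0E4
s_7 = Round(s_6, k_6) = 0xE4E8
s_8 = Round(s_7, k_7) = 0xE8BE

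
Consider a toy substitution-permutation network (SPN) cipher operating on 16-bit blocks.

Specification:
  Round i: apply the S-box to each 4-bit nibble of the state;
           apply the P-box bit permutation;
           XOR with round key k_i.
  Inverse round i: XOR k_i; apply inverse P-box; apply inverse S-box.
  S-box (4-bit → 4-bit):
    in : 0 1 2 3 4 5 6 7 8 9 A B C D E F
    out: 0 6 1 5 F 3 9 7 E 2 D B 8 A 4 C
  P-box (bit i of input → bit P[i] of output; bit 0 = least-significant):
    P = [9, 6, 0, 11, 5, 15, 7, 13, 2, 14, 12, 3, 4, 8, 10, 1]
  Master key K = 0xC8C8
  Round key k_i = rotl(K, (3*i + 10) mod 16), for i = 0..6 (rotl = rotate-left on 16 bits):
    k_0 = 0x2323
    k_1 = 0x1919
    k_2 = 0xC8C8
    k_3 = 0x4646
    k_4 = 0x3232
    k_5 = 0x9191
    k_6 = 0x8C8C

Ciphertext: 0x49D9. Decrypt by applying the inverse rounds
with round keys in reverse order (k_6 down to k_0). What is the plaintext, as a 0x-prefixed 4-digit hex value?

s_0 = ciphertext = 0x49D9
s_1 = InvRound(s_0, k_6) = 0x7591
s_2 = InvRound(s_1, k_5) = 0xE9D0
s_3 = InvRound(s_2, k_4) = 0xD17B
s_4 = InvRound(s_3, k_3) = 0x7A53
s_5 = InvRound(s_4, k_2) = 0x6F83
s_6 = InvRound(s_5, k_1) = 0xA8F2
s_7 = InvRound(s_6, k_0) = 0x5014

0x5014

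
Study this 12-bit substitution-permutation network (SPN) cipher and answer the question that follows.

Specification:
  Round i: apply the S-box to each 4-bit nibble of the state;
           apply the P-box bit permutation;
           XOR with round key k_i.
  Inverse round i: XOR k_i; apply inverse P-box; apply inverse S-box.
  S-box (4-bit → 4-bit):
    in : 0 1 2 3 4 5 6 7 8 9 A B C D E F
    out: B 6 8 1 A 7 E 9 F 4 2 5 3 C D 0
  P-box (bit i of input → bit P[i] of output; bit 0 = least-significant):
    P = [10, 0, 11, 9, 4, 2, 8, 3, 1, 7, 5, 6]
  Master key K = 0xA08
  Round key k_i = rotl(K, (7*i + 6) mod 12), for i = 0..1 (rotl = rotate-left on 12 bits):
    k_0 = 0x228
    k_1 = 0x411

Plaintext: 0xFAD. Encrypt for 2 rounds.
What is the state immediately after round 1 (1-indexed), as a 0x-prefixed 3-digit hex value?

s_0 = plaintext = 0xFAD
s_1 = Round(s_0, k_0) = 0x82C
s_2 = Round(s_1, k_1) = 0x0FA

0x82C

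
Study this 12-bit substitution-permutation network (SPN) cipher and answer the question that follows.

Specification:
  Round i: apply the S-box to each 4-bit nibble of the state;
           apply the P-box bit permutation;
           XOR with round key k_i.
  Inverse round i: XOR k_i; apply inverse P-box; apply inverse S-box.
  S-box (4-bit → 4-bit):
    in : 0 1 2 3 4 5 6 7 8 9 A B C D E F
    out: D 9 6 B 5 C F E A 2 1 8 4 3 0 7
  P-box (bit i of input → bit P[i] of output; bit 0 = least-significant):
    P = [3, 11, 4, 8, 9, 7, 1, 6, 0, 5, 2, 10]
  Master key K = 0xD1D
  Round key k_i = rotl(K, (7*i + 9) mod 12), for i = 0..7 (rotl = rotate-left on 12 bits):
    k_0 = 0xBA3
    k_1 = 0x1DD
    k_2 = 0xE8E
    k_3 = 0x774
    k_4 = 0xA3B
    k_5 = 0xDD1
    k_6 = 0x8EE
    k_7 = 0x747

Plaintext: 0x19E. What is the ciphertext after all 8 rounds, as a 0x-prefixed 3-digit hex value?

s_0 = plaintext = 0x19E
s_1 = Round(s_0, k_0) = 0xF22
s_2 = Round(s_1, k_1) = 0x96A
s_3 = Round(s_2, k_2) = 0xC64
s_4 = Round(s_3, k_3) = 0x5AA
s_5 = Round(s_4, k_4) = 0xC37
s_6 = Round(s_5, k_5) = 0x605
s_7 = Round(s_6, k_6) = 0xF99
s_8 = Round(s_7, k_7) = 0xFE2

0xFE2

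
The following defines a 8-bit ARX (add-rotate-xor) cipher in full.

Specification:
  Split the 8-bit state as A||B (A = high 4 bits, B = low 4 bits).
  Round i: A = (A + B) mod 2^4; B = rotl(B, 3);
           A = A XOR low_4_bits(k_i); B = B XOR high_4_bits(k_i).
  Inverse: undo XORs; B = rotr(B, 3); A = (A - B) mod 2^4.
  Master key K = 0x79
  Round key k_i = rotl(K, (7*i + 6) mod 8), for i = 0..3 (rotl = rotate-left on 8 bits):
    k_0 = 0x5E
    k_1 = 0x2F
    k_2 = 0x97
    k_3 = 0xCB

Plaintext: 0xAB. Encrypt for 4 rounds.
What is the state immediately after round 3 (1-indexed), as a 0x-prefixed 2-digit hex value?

0x5A

s_0 = plaintext = 0xAB
s_1 = Round(s_0, k_0) = 0xB8
s_2 = Round(s_1, k_1) = 0xC6
s_3 = Round(s_2, k_2) = 0x5A
s_4 = Round(s_3, k_3) = 0x49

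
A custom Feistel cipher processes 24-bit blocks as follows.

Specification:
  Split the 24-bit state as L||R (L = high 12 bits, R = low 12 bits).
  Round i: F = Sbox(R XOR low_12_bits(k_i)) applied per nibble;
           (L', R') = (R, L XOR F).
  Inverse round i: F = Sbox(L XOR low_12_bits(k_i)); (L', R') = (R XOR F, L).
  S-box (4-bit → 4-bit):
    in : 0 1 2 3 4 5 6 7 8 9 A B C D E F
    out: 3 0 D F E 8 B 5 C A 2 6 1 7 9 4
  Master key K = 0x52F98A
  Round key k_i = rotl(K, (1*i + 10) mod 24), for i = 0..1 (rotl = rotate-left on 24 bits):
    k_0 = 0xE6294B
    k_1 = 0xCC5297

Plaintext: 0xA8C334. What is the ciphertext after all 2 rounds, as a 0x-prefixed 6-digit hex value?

0x8D81D0

s_0 = plaintext = 0xA8C334
s_1 = Round(s_0, k_0) = 0x3348D8
s_2 = Round(s_1, k_1) = 0x8D81D0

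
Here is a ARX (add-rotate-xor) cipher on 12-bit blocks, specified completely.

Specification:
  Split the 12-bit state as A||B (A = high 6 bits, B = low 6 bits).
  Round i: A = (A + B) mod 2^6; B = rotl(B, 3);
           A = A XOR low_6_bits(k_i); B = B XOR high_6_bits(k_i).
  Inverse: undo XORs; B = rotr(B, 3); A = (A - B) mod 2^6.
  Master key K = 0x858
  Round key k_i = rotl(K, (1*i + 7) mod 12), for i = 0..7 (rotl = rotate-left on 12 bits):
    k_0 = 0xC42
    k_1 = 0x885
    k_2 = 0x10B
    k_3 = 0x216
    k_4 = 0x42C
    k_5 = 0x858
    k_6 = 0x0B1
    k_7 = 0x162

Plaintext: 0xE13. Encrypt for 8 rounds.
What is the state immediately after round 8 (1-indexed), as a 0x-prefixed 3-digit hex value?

0x9A1

s_0 = plaintext = 0xE13
s_1 = Round(s_0, k_0) = 0x26B
s_2 = Round(s_1, k_1) = 0xC7F
s_3 = Round(s_2, k_2) = 0xEFB
s_4 = Round(s_3, k_3) = 0x817
s_5 = Round(s_4, k_4) = 0x6EA
s_6 = Round(s_5, k_5) = 0x774
s_7 = Round(s_6, k_6) = 0x824
s_8 = Round(s_7, k_7) = 0x9A1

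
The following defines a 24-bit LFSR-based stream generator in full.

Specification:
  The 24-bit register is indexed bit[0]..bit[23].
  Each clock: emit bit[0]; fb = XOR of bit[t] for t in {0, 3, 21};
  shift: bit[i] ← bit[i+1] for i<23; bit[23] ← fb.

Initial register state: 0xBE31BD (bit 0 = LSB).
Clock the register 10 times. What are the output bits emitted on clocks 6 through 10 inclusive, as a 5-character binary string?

reg_0 = 0xBE31BD
clock 1: out=1, reg = 0xDF18DE
clock 2: out=0, reg = 0xEF8C6F
clock 3: out=1, reg = 0xF7C637
clock 4: out=1, reg = 0x7BE31B
clock 5: out=1, reg = 0xBDF18D
clock 6: out=1, reg = 0xDEF8C6
clock 7: out=0, reg = 0x6F7C63
clock 8: out=1, reg = 0x37BE31
clock 9: out=1, reg = 0x1BDF18
clock 10: out=0, reg = 0x8DEF8C

10110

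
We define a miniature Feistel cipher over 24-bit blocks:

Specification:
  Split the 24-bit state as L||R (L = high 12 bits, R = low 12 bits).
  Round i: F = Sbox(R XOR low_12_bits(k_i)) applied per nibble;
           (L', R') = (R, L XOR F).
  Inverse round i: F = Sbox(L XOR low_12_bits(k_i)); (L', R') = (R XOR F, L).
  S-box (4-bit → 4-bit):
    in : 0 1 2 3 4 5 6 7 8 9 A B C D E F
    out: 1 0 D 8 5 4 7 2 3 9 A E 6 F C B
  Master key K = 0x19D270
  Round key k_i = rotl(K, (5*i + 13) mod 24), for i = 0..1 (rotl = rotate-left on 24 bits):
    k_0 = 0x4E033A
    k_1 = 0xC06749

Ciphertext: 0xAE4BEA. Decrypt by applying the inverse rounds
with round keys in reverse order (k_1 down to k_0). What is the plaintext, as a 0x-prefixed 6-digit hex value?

s_0 = ciphertext = 0xAE4BEA
s_1 = InvRound(s_0, k_1) = 0x445AE4
s_2 = InvRound(s_1, k_0) = 0x8CF445

0x8CF445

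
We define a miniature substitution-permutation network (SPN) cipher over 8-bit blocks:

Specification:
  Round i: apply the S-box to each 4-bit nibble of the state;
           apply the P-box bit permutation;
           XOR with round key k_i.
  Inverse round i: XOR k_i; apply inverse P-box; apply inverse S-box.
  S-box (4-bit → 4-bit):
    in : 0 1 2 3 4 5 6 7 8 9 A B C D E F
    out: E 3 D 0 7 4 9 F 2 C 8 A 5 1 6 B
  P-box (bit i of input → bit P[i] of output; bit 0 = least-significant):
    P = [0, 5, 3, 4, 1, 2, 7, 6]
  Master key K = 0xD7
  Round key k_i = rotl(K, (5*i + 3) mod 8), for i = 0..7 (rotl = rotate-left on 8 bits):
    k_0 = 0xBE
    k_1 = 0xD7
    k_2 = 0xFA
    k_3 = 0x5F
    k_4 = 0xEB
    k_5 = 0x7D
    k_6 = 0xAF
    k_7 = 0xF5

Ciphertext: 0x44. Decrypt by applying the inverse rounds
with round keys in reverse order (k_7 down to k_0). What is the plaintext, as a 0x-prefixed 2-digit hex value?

s_0 = ciphertext = 0x44
s_1 = InvRound(s_0, k_7) = 0x5F
s_2 = InvRound(s_1, k_6) = 0x9B
s_3 = InvRound(s_2, k_5) = 0x78
s_4 = InvRound(s_3, k_4) = 0xC6
s_5 = InvRound(s_4, k_3) = 0x52
s_6 = InvRound(s_5, k_2) = 0x5E
s_7 = InvRound(s_6, k_1) = 0x5C
s_8 = InvRound(s_7, k_0) = 0x28

0x28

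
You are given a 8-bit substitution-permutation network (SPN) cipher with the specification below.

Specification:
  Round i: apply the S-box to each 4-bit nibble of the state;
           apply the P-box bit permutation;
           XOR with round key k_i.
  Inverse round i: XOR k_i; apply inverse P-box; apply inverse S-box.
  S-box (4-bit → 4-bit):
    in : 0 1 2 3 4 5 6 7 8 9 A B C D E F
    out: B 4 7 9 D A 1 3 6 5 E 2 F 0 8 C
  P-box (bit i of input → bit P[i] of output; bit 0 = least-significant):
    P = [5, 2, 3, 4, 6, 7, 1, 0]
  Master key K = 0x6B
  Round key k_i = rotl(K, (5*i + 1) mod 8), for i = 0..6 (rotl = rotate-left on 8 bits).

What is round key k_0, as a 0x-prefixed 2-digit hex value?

0xD6

K = 0x6B
k_0 = rotl(K, (5*0+1) mod 8) = rotl(K, 1) = 0xD6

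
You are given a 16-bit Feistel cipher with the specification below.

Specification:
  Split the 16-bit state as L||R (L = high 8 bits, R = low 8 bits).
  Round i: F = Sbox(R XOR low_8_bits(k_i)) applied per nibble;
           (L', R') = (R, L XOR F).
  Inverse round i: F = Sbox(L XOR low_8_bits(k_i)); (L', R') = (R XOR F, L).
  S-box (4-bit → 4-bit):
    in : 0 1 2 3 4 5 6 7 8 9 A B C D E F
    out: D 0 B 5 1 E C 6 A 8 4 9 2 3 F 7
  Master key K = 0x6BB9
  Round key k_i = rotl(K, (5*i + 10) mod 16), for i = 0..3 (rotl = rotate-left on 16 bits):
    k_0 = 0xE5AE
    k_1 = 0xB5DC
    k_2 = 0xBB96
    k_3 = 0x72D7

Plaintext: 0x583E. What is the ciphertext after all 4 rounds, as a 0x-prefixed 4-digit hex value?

s_0 = plaintext = 0x583E
s_1 = Round(s_0, k_0) = 0x3ED5
s_2 = Round(s_1, k_1) = 0xD5E6
s_3 = Round(s_2, k_2) = 0xE6B8
s_4 = Round(s_3, k_3) = 0xB821

0xB821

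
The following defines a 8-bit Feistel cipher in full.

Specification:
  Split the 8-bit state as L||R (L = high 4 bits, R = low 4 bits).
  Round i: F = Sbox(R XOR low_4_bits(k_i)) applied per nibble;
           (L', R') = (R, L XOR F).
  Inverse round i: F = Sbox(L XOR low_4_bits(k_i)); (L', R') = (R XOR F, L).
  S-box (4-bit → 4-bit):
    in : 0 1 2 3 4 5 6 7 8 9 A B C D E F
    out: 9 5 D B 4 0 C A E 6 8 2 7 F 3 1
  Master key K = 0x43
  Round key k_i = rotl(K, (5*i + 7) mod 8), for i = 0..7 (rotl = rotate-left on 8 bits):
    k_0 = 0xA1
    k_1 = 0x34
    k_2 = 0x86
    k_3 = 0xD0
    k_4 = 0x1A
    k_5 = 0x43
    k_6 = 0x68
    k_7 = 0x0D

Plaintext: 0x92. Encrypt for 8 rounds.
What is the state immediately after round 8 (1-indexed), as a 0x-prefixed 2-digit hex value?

s_0 = plaintext = 0x92
s_1 = Round(s_0, k_0) = 0x22
s_2 = Round(s_1, k_1) = 0x2E
s_3 = Round(s_2, k_2) = 0xEC
s_4 = Round(s_3, k_3) = 0xC9
s_5 = Round(s_4, k_4) = 0x97
s_6 = Round(s_5, k_5) = 0x7D
s_7 = Round(s_6, k_6) = 0xD7
s_8 = Round(s_7, k_7) = 0x75

0x75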